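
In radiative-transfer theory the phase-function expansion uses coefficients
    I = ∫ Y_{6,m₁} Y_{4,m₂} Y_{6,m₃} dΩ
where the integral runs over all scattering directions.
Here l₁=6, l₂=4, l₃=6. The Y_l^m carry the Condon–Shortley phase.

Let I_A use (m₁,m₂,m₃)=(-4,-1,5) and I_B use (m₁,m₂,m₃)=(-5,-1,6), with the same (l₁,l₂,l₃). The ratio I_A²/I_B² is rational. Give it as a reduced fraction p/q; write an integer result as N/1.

2/33

Same 6,4,6: normalisation and zero-m 3j drop out of the ratio.
A: Δ: 4! 8! 4! / 17! → 1/15315300; sum: t=2:+1/967680 t=3:−1/725760 = -1/2903040; 3j²(6 4 6; -4 -1 5) = Δ·Π!·Σ² = 5/3094  (sign +1)
B: Δ: 4! 8! 4! / 17! → 1/15315300; sum: t=3:−1/5806080 = -1/5806080; 3j²(6 4 6; -5 -1 6) = Δ·Π!·Σ² = 165/6188  (sign -1)
I_A²/I_B² = (5/3094)/(165/6188) = 2/33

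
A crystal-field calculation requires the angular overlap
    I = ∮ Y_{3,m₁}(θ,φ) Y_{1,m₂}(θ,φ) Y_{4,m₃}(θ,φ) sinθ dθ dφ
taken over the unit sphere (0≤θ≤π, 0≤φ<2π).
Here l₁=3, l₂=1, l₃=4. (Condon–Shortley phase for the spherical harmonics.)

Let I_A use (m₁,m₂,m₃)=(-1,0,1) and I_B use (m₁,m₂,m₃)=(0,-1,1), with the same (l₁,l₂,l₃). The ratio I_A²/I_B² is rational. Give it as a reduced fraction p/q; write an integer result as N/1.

l's match ⇒ only the (l;m) 3-j factors differ between A and B.
A: triangle coeff Δ(3,1,4) = 1/252; Σ_t [0,0]: t=0:+1/48 = 1/48; (3j)²=5/84 [(3 1 4; -1 0 1)], sign=-1
B: triangle coeff Δ(3,1,4) = 1/252; Σ_t [0,0]: t=0:+1/72 = 1/72; (3j)²=5/126 [(3 1 4; 0 -1 1)], sign=-1
I_A²/I_B² = (5/84)/(5/126) = 3/2

3/2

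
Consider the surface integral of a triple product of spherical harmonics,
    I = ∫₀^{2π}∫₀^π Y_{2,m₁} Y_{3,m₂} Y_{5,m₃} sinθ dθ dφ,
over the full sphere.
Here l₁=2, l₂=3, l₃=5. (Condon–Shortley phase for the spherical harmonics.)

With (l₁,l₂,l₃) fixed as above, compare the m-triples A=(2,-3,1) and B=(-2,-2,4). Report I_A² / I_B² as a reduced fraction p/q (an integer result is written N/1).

Same 2,3,5: normalisation and zero-m 3j drop out of the ratio.
A: Δ: 0! 4! 6! / 11! → 1/2310; sum: t=0:+1/17280 = 1/17280; 3j²(2 3 5; 2 -3 1) = Δ·Π!·Σ² = 1/2310  (sign +1)
B: Δ: 0! 4! 6! / 11! → 1/2310; sum: t=0:+1/2880 = 1/2880; 3j²(2 3 5; -2 -2 4) = Δ·Π!·Σ² = 3/55  (sign -1)
I_A²/I_B² = (1/2310)/(3/55) = 1/126

1/126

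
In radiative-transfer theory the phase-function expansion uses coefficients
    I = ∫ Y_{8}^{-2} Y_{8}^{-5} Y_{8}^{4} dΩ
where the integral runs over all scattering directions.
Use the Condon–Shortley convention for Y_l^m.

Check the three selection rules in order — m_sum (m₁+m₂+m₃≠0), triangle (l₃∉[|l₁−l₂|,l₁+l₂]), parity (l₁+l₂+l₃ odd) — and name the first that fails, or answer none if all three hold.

azimuthal sum: -2 − 5 + 4 = -3  ✗
0 ≤ 8 ≤ 16 (triangle on l)
L = 8 + 8 + 8 = 24 (even)

m_sum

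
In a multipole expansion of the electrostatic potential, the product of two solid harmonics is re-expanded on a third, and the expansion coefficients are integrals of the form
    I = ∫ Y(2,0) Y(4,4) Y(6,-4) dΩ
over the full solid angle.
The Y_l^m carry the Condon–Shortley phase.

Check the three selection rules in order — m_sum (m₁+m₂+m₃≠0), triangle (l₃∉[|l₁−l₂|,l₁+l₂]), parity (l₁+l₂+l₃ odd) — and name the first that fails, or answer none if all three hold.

none

Σmᵢ = 0  ✓
l₃∈[|l₁−l₂|,l₁+l₂]=[2,6], have l₃=6  ✓
Σlᵢ = 12 ⇒ even  ✓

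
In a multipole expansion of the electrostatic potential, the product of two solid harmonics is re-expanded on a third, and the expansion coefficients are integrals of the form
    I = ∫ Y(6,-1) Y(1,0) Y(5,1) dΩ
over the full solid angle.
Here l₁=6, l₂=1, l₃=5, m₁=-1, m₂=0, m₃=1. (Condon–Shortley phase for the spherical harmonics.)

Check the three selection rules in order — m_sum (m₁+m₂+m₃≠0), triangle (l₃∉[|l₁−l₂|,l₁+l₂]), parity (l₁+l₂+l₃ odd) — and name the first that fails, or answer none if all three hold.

none

Σmᵢ = 0  ✓
l₃∈[|l₁−l₂|,l₁+l₂]=[5,7], have l₃=5  ✓
Σlᵢ = 12 ⇒ even  ✓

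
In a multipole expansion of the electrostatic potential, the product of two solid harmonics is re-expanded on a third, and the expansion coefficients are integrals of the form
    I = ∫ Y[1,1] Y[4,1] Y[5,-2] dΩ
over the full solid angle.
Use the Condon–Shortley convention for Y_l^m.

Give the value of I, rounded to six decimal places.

0.225034

Checks pass: Σm=0; 10 even; l₃=5∈[3,5].
(2·1+1)(2·4+1)(2·5+1) = 297
Δ: 0! 2! 8! / 11! → 1/495
sum: t=0:+1/576 = 1/576
3j²(1 4 5; 0 0 0) = Δ·Π!·Σ² = 5/99  (sign -1)
sum: t=0:+1/1440 = 1/1440
3j²(1 4 5; 1 1 -2) = Δ·Π!·Σ² = 7/165  (sign -1)
combine: 4πI² = 297·5/99·7/165 = 7/11
take √, sign +1: I = 0.22503380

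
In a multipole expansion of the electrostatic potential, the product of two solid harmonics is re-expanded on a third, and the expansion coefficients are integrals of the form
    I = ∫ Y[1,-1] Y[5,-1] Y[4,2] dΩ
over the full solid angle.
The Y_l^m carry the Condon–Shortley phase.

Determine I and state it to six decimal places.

-0.120286

Checks pass: Σm=0; 10 even; l₃=4∈[4,6].
(2·1+1)(2·5+1)(2·4+1) = 297
Δ: 2! 0! 8! / 11! → 1/495
sum: t=1:−1/576 = -1/576
3j²(1 5 4; 0 0 0) = Δ·Π!·Σ² = 5/99  (sign -1)
sum: t=2:+1/2880 = 1/2880
3j²(1 5 4; -1 -1 2) = Δ·Π!·Σ² = 2/165  (sign +1)
combine: 4πI² = 297·5/99·2/165 = 2/11
take √, sign -1: I = -0.12028562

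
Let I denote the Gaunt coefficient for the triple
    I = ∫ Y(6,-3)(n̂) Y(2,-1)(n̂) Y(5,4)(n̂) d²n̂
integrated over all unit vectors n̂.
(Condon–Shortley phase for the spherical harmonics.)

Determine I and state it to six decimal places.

L=13 odd ⇒ parity kills the (l;000) factor ⇒ I = 0

0.000000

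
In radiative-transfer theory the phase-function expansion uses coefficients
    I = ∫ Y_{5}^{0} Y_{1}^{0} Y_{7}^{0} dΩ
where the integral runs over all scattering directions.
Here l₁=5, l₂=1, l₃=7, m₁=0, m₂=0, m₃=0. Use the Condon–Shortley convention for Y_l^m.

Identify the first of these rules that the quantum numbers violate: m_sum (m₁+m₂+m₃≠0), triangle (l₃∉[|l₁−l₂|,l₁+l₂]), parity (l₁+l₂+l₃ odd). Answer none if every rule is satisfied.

Σmᵢ = 0  ✓
l₃∈[|l₁−l₂|,l₁+l₂]=[4,6], have l₃=7  ✗
Σlᵢ = 13 ⇒ odd

triangle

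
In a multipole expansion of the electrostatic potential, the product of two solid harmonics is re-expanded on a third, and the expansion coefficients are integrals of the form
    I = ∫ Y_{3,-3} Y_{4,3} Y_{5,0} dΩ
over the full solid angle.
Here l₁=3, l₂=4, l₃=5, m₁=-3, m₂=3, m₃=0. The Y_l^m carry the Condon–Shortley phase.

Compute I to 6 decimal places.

-0.098140

Rules hold: Σm=0, L=12 even, 1≤5≤7.
N = 7·9·11 = 693
Δ = 2!·4!·6!/13! = 1/180180
Racah Σ t=0..2: t=0:+1/576 t=1:−1/144 t=2:+1/576 = -1/288
⇒ 3j(3 4 5; 0 0 0)² = 20/1001, sgn +1
Racah Σ t=2..2: t=2:+1/5760 = 1/5760
⇒ 3j(3 4 5; -3 3 0)² = 5/572, sgn -1
4πI² = N·(3j₀)²·(3jₘ)² = 225/1859
I = -1·√(0.121033/4π) = -0.09814013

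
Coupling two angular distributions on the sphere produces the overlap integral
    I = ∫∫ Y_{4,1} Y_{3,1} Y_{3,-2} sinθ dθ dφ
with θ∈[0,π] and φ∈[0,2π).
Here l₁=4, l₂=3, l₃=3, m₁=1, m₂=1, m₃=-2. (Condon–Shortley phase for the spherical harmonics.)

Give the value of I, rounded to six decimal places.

m-sum 0 ✓  L=10 even ✓  1≤3≤7 ✓
Π(2lᵢ+1) = 9×7×7 = 441
triangle coeff Δ(4,3,3) = 1/34650
Σ_t [1,3]: t=1:−1/72 t=2:+1/16 t=3:−1/72 = 5/144
(3j)²=2/77 [(4 3 3; 0 0 0)], sign=-1
Σ_t [2,3]: t=2:+1/48 t=3:−1/144 = 1/72
(3j)²=16/693 [(4 3 3; 1 1 -2)], sign=-1
⇒ 4πI² = 32/121
I = (+1)√(32/121/(4π)) = 0.14506992

0.145070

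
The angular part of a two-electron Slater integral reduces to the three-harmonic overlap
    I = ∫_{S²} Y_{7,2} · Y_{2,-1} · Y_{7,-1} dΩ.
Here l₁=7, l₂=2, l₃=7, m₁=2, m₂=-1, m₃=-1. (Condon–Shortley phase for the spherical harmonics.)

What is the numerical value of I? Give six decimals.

0.077064

m-sum 0 ✓  L=16 even ✓  5≤7≤9 ✓
Π(2lᵢ+1) = 15×5×15 = 1125
triangle coeff Δ(7,2,7) = 1/185640
Σ_t [0,2]: t=0:+1/2419200 t=1:−1/518400 t=2:+1/2419200 = -1/907200
(3j)²=56/3315 [(7 2 7; 0 0 0)], sign=+1
Σ_t [0,1]: t=0:+1/1209600 t=1:−1/1935360 = 1/3225600
(3j)²=243/61880 [(7 2 7; 2 -1 -1)], sign=+1
⇒ 4πI² = 3645/48841
I = (+1)√(3645/48841/(4π)) = 0.07706400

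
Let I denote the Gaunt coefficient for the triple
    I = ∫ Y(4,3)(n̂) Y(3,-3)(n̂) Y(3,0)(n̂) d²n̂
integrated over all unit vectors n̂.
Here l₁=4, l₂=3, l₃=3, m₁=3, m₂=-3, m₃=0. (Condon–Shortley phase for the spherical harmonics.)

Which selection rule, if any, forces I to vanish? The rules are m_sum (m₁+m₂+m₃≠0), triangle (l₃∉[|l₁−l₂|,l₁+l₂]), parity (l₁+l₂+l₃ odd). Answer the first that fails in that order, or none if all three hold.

azimuthal sum: 3 − 3 + 0 = 0  ✓
1 ≤ 3 ≤ 7 (triangle on l)  ✓
L = 4 + 3 + 3 = 10 (even)  ✓

none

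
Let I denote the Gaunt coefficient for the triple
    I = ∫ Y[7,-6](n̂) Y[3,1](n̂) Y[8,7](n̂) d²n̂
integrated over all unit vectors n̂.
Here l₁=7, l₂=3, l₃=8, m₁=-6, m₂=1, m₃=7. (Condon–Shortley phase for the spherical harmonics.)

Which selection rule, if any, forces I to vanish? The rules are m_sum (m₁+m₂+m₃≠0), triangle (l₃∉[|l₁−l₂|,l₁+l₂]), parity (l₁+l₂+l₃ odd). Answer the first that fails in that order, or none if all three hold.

Σmᵢ = 2  ✗
l₃∈[|l₁−l₂|,l₁+l₂]=[4,10], have l₃=8
Σlᵢ = 18 ⇒ even

m_sum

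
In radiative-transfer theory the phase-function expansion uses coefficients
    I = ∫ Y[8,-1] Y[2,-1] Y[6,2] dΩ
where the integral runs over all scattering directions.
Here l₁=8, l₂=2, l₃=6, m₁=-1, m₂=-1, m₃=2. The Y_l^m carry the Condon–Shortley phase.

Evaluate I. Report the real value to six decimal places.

Checks pass: Σm=0; 16 even; l₃=6∈[6,10].
(2·8+1)(2·2+1)(2·6+1) = 1105
Δ: 4! 12! 0! / 17! → 1/30940
sum: t=2:+1/2073600 = 1/2073600
3j²(8 2 6; 0 0 0) = Δ·Π!·Σ² = 28/1105  (sign +1)
sum: t=1:−1/5806080 = -1/5806080
3j²(8 2 6; -1 -1 2) = Δ·Π!·Σ² = 9/884  (sign -1)
combine: 4πI² = 1105·28/1105·9/884 = 63/221
take √, sign -1: I = -0.15061534

-0.150615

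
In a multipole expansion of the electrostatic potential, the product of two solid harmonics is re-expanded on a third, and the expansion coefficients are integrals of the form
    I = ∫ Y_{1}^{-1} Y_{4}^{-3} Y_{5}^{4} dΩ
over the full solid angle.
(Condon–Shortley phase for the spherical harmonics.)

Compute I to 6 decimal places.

0.294638

Checks pass: Σm=0; 10 even; l₃=5∈[3,5].
(2·1+1)(2·4+1)(2·5+1) = 297
Δ: 0! 2! 8! / 11! → 1/495
sum: t=0:+1/576 = 1/576
3j²(1 4 5; 0 0 0) = Δ·Π!·Σ² = 5/99  (sign -1)
sum: t=0:+1/10080 = 1/10080
3j²(1 4 5; -1 -3 4) = Δ·Π!·Σ² = 4/55  (sign -1)
combine: 4πI² = 297·5/99·4/55 = 12/11
take √, sign +1: I = 0.29463840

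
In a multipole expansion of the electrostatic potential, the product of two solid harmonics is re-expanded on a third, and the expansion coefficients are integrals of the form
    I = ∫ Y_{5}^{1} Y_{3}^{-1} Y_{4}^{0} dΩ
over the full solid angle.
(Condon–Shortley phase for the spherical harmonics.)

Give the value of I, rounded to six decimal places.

Checks pass: Σm=0; 12 even; l₃=4∈[2,8].
(2·5+1)(2·3+1)(2·4+1) = 693
Δ: 4! 6! 2! / 13! → 1/180180
sum: t=1:−1/576 t=2:+1/144 t=3:−1/576 = 1/288
3j²(5 3 4; 0 0 0) = Δ·Π!·Σ² = 20/1001  (sign +1)
sum: t=0:+1/2304 t=1:−1/216 t=2:+1/384 = -11/6912
3j²(5 3 4; 1 -1 0) = Δ·Π!·Σ² = 11/1638  (sign -1)
combine: 4πI² = 693·20/1001·11/1638 = 110/1183
take √, sign -1: I = -0.08601992

-0.086020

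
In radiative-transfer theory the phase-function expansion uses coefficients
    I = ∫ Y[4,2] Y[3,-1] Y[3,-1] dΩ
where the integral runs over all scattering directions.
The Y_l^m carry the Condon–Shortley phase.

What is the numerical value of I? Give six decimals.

Rules hold: Σm=0, L=10 even, 1≤3≤7.
N = 9·7·7 = 441
Δ = 4!·4!·2!/11! = 1/34650
Racah Σ t=1..3: t=1:−1/72 t=2:+1/16 t=3:−1/72 = 5/144
⇒ 3j(4 3 3; 0 0 0)² = 2/77, sgn -1
Racah Σ t=0..2: t=0:+1/192 t=1:−1/36 t=2:+1/192 = -5/288
⇒ 3j(4 3 3; 2 -1 -1)² = 20/693, sgn -1
4πI² = N·(3j₀)²·(3jₘ)² = 40/121
I = +1·√(0.330579/4π) = 0.16219310

0.162193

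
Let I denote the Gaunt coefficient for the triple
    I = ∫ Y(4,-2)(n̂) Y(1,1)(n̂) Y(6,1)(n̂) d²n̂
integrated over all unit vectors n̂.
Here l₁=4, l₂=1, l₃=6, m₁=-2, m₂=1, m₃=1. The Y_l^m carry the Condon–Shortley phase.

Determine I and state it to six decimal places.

0.000000

|4−1|≤6≤4+1 violated ⇒ I = 0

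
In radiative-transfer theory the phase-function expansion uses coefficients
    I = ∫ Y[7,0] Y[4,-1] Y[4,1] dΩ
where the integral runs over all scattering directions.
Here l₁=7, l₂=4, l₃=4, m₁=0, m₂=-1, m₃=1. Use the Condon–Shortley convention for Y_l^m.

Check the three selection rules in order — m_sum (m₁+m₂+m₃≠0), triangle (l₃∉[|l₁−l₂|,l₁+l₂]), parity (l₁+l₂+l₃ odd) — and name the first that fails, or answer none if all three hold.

Σmᵢ = 0  ✓
l₃∈[|l₁−l₂|,l₁+l₂]=[3,11], have l₃=4  ✓
Σlᵢ = 15 ⇒ odd  ✗

parity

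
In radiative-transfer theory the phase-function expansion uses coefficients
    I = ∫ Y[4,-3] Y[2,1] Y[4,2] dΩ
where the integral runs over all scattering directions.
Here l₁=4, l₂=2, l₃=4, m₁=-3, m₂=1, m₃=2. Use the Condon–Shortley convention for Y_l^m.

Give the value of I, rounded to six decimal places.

m-sum 0 ✓  L=10 even ✓  2≤4≤6 ✓
Π(2lᵢ+1) = 9×5×9 = 405
triangle coeff Δ(4,2,4) = 1/13860
Σ_t [0,2]: t=0:+1/192 t=1:−1/36 t=2:+1/192 = -5/288
(3j)²=20/693 [(4 2 4; 0 0 0)], sign=-1
Σ_t [1,2]: t=1:−1/1440 t=2:+1/240 = 1/288
(3j)²=5/132 [(4 2 4; -3 1 2)], sign=+1
⇒ 4πI² = 375/847
I = (-1)√(375/847/(4π)) = -0.18770204

-0.187702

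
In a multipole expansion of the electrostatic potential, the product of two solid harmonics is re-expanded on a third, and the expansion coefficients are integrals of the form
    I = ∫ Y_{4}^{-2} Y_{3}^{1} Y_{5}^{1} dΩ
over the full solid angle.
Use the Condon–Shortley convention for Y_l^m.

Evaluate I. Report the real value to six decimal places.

0.106335

m-sum 0 ✓  L=12 even ✓  1≤5≤7 ✓
Π(2lᵢ+1) = 9×7×11 = 693
triangle coeff Δ(4,3,5) = 1/180180
Σ_t [0,2]: t=0:+1/576 t=1:−1/144 t=2:+1/576 = -1/288
(3j)²=20/1001 [(4 3 5; 0 0 0)], sign=+1
Σ_t [0,2]: t=0:+1/34560 t=1:−1/720 t=2:+1/384 = 43/34560
(3j)²=1849/180180 [(4 3 5; -2 1 1)], sign=+1
⇒ 4πI² = 1849/13013
I = (+1)√(1849/13013/(4π)) = 0.10633465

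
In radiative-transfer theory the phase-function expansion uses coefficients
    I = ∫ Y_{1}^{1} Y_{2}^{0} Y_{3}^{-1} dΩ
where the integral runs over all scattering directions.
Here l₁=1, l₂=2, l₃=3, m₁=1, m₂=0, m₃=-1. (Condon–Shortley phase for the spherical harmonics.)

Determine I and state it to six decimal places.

Rules hold: Σm=0, L=6 even, 1≤3≤3.
N = 3·5·7 = 105
Δ = 0!·2!·4!/7! = 1/105
Racah Σ t=0..0: t=0:+1/4 = 1/4
⇒ 3j(1 2 3; 0 0 0)² = 3/35, sgn -1
Racah Σ t=0..0: t=0:+1/8 = 1/8
⇒ 3j(1 2 3; 1 0 -1)² = 2/35, sgn +1
4πI² = N·(3j₀)²·(3jₘ)² = 18/35
I = -1·√(0.514286/4π) = -0.20230066

-0.202301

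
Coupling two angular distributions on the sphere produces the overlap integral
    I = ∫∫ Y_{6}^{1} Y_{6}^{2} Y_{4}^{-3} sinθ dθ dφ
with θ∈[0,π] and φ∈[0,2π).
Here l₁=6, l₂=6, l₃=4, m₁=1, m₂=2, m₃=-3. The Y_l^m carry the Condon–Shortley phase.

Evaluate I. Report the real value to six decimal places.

-0.039511

m-sum 0 ✓  L=16 even ✓  0≤4≤12 ✓
Π(2lᵢ+1) = 13×13×9 = 1521
triangle coeff Δ(6,6,4) = 1/15315300
Σ_t [2,6]: t=2:+1/829440 t=3:−1/25920 t=4:+1/9216 t=5:−1/25920 t=6:+1/829440 = 7/207360
(3j)²=28/2431 [(6 6 4; 0 0 0)], sign=+1
Σ_t [4,5]: t=4:+1/82944 t=5:−1/103680 = 1/414720
(3j)²=49/43758 [(6 6 4; 1 2 -3)], sign=-1
⇒ 4πI² = 686/34969
I = (-1)√(686/34969/(4π)) = -0.03951077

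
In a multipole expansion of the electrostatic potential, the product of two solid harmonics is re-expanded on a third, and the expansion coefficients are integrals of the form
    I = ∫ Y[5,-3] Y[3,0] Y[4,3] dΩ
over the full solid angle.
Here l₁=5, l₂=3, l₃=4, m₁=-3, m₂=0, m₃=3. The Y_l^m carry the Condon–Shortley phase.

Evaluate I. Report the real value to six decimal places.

Rules hold: Σm=0, L=12 even, 2≤4≤8.
N = 11·7·9 = 693
Δ = 4!·6!·2!/13! = 1/180180
Racah Σ t=1..3: t=1:−1/576 t=2:+1/144 t=3:−1/576 = 1/288
⇒ 3j(5 3 4; 0 0 0)² = 20/1001, sgn +1
Racah Σ t=2..3: t=2:+1/2880 t=3:−1/1440 = -1/2880
⇒ 3j(5 3 4; -3 0 3)² = 7/715, sgn +1
4πI² = N·(3j₀)²·(3jₘ)² = 252/1859
I = +1·√(0.135557/4π) = 0.10386175

0.103862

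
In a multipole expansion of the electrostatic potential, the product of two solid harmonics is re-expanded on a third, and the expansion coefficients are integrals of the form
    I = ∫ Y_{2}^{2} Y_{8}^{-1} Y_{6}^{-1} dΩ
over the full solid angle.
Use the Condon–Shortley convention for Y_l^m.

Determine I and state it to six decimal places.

-0.095258

m-sum 0 ✓  L=16 even ✓  6≤6≤10 ✓
Π(2lᵢ+1) = 5×17×13 = 1105
triangle coeff Δ(2,8,6) = 1/30940
Σ_t [2,2]: t=2:+1/2073600 = 1/2073600
(3j)²=28/1105 [(2 8 6; 0 0 0)], sign=+1
Σ_t [0,0]: t=0:+1/14515200 = 1/14515200
(3j)²=9/2210 [(2 8 6; 2 -1 -1)], sign=-1
⇒ 4πI² = 126/1105
I = (-1)√(126/1105/(4π)) = -0.09525750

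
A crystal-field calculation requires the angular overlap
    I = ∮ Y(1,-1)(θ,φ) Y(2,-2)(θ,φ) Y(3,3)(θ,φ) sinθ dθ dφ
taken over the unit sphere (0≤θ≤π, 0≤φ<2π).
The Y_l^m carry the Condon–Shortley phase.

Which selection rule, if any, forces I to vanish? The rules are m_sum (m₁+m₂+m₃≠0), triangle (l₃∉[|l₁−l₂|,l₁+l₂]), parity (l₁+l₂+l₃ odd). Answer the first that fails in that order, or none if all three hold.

azimuthal sum: -1 − 2 + 3 = 0  ✓
1 ≤ 3 ≤ 3 (triangle on l)  ✓
L = 1 + 2 + 3 = 6 (even)  ✓

none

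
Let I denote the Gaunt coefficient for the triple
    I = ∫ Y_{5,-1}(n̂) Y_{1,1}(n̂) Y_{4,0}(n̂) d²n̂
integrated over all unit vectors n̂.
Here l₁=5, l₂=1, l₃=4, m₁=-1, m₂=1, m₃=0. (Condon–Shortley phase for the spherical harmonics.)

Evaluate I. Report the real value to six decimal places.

Checks pass: Σm=0; 10 even; l₃=4∈[4,6].
(2·5+1)(2·1+1)(2·4+1) = 297
Δ: 2! 8! 0! / 11! → 1/495
sum: t=1:−1/576 = -1/576
3j²(5 1 4; 0 0 0) = Δ·Π!·Σ² = 5/99  (sign -1)
sum: t=2:+1/1152 = 1/1152
3j²(5 1 4; -1 1 0) = Δ·Π!·Σ² = 1/33  (sign +1)
combine: 4πI² = 297·5/99·1/33 = 5/11
take √, sign -1: I = -0.19018827

-0.190188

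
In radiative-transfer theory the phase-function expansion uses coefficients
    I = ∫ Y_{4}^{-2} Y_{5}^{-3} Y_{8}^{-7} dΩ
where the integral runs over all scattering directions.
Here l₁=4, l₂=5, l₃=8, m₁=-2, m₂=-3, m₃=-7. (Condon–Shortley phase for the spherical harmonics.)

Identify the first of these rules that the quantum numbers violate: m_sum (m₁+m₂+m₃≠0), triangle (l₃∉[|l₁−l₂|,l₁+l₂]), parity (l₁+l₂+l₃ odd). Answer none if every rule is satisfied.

m₁+m₂+m₃ = -2 − 3 − 7 = -12  ✗
triangle: |4−5|=1 ≤ l₃=8 ≤ 4+5=9
parity: l₁+l₂+l₃ = 17 is odd

m_sum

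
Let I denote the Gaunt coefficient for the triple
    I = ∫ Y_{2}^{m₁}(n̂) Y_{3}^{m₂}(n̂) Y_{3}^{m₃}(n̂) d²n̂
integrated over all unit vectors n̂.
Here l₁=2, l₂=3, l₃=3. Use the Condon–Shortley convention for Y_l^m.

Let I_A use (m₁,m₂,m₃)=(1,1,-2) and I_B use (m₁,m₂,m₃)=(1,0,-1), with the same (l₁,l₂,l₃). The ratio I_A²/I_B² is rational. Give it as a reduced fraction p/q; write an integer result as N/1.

15/2

Same 2,3,3: normalisation and zero-m 3j drop out of the ratio.
A: Δ: 2! 2! 4! / 9! → 1/3780; sum: t=0:+1/48 t=1:−1/12 = -1/16; 3j²(2 3 3; 1 1 -2) = Δ·Π!·Σ² = 1/28  (sign +1)
B: Δ: 2! 2! 4! / 9! → 1/3780; sum: t=0:+1/12 t=1:−1/8 = -1/24; 3j²(2 3 3; 1 0 -1) = Δ·Π!·Σ² = 1/210  (sign -1)
I_A²/I_B² = (1/28)/(1/210) = 15/2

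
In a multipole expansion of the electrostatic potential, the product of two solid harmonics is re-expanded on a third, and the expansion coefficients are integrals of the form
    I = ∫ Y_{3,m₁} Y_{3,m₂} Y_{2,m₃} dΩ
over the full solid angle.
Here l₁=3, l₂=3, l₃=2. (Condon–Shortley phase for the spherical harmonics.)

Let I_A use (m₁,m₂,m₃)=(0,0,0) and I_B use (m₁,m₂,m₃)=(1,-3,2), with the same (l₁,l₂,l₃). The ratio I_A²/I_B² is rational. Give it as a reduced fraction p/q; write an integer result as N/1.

8/5

Same 3,3,2: normalisation and zero-m 3j drop out of the ratio.
A: Δ: 4! 2! 2! / 9! → 1/3780; sum: t=1:−1/24 t=2:+1/4 t=3:−1/24 = 1/6; 3j²(3 3 2; 0 0 0) = Δ·Π!·Σ² = 4/105  (sign +1)
B: Δ: 4! 2! 2! / 9! → 1/3780; sum: t=0:+1/96 = 1/96; 3j²(3 3 2; 1 -3 2) = Δ·Π!·Σ² = 1/42  (sign +1)
I_A²/I_B² = (4/105)/(1/42) = 8/5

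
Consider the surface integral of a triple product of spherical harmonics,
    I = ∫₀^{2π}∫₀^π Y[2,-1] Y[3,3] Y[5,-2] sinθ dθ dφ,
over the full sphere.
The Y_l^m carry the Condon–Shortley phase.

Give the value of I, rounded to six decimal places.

0.063396

Checks pass: Σm=0; 10 even; l₃=5∈[1,5].
(2·2+1)(2·3+1)(2·5+1) = 385
Δ: 0! 4! 6! / 11! → 1/2310
sum: t=0:+1/144 = 1/144
3j²(2 3 5; 0 0 0) = Δ·Π!·Σ² = 10/231  (sign -1)
sum: t=0:+1/4320 = 1/4320
3j²(2 3 5; -1 3 -2) = Δ·Π!·Σ² = 1/330  (sign -1)
combine: 4πI² = 385·10/231·1/330 = 5/99
take √, sign +1: I = 0.06339609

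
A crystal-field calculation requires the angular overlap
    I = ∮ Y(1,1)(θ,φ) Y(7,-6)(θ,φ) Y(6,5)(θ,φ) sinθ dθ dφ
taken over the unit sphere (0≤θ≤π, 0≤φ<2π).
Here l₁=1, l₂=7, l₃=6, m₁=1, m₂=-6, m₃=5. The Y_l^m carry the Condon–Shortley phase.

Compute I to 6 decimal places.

0.309019

Checks pass: Σm=0; 14 even; l₃=6∈[6,8].
(2·1+1)(2·7+1)(2·6+1) = 585
Δ: 2! 0! 12! / 15! → 1/1365
sum: t=1:−1/518400 = -1/518400
3j²(1 7 6; 0 0 0) = Δ·Π!·Σ² = 7/195  (sign -1)
sum: t=0:+1/79833600 = 1/79833600
3j²(1 7 6; 1 -6 5) = Δ·Π!·Σ² = 2/35  (sign -1)
combine: 4πI² = 585·7/195·2/35 = 6/5
take √, sign +1: I = 0.30901936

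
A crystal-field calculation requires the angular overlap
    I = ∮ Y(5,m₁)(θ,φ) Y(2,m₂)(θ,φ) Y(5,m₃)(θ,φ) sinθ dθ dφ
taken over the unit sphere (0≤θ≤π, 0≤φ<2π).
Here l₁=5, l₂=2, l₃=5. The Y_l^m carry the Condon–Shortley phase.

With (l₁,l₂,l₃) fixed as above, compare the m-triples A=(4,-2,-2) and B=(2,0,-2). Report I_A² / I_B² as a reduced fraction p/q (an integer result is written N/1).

2/1

l's match ⇒ only the (l;m) 3-j factors differ between A and B.
A: triangle coeff Δ(5,2,5) = 1/38610; Σ_t [0,0]: t=0:+1/20160 = 1/20160; (3j)²=12/715 [(5 2 5; 4 -2 -2)], sign=-1
B: triangle coeff Δ(5,2,5) = 1/38610; Σ_t [0,2]: t=0:+1/2880 t=1:−1/1440 t=2:+1/20160 = -1/3360; (3j)²=6/715 [(5 2 5; 2 0 -2)], sign=+1
I_A²/I_B² = (12/715)/(6/715) = 2/1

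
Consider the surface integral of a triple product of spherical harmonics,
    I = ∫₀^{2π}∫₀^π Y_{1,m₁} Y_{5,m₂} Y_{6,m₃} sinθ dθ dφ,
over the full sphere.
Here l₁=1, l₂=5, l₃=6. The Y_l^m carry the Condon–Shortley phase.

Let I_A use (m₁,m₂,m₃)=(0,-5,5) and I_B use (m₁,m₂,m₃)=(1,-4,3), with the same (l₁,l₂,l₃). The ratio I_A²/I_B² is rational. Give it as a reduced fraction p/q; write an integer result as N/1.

11/3

l's match ⇒ only the (l;m) 3-j factors differ between A and B.
A: triangle coeff Δ(1,5,6) = 1/858; Σ_t [0,0]: t=0:+1/3628800 = 1/3628800; (3j)²=1/78 [(1 5 6; 0 -5 5)], sign=-1
B: triangle coeff Δ(1,5,6) = 1/858; Σ_t [0,0]: t=0:+1/725760 = 1/725760; (3j)²=1/286 [(1 5 6; 1 -4 3)], sign=-1
I_A²/I_B² = (1/78)/(1/286) = 11/3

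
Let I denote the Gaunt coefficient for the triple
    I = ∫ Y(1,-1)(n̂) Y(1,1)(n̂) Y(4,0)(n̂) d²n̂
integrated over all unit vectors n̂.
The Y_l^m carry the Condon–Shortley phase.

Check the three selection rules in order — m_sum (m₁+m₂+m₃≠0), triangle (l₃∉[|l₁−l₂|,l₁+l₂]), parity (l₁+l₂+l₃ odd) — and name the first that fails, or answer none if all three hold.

triangle

azimuthal sum: -1 + 1 + 0 = 0  ✓
0 ≤ 4 ≤ 2 (triangle on l)  ✗
L = 1 + 1 + 4 = 6 (even)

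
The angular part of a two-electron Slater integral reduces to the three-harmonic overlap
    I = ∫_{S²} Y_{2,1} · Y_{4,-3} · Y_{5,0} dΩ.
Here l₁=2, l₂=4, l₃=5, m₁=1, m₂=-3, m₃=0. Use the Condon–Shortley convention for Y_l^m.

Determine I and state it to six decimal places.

Σmᵢ = -2 ≠ 0, so the φ-integral vanishes; I = 0

0.000000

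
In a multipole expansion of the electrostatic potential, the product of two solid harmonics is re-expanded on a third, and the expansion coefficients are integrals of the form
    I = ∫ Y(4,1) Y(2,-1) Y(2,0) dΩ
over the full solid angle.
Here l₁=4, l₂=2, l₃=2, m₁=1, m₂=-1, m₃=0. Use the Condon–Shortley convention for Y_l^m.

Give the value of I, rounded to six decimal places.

-0.220728

m-sum 0 ✓  L=8 even ✓  2≤2≤6 ✓
Π(2lᵢ+1) = 9×5×5 = 225
triangle coeff Δ(4,2,2) = 1/630
Σ_t [2,2]: t=2:+1/16 = 1/16
(3j)²=2/35 [(4 2 2; 0 0 0)], sign=+1
Σ_t [1,1]: t=1:−1/24 = -1/24
(3j)²=1/21 [(4 2 2; 1 -1 0)], sign=-1
⇒ 4πI² = 30/49
I = (-1)√(30/49/(4π)) = -0.22072812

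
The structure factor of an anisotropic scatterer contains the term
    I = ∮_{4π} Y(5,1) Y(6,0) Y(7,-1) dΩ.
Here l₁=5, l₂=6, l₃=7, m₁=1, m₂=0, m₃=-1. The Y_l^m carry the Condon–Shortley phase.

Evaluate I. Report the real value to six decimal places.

Checks pass: Σm=0; 18 even; l₃=7∈[1,11].
(2·5+1)(2·6+1)(2·7+1) = 2145
Δ: 4! 6! 8! / 19! → 1/174594420
sum: t=0:+1/4147200 t=1:−1/207360 t=2:+1/82944 t=3:−1/207360 t=4:+1/4147200 = 1/345600
3j²(5 6 7; 0 0 0) = Δ·Π!·Σ² = 420/46189  (sign -1)
sum: t=0:+1/1658880 t=1:−1/155520 t=2:+1/110592 t=3:−1/518400 t=4:+1/24883200 = 11/8294400
3j²(5 6 7; 1 0 -1) = Δ·Π!·Σ² = 11/4199  (sign +1)
combine: 4πI² = 2145·420/46189·11/4199 = 69300/1356277
take √, sign -1: I = -0.06376575

-0.063766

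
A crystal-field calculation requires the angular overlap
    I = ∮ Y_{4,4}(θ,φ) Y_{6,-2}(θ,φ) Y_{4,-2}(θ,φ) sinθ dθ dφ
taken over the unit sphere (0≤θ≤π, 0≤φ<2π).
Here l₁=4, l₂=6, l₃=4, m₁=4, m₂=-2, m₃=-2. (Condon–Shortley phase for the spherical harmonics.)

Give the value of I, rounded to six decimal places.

Checks pass: Σm=0; 14 even; l₃=4∈[2,10].
(2·4+1)(2·6+1)(2·4+1) = 1053
Δ: 6! 2! 6! / 15! → 1/1261260
sum: t=2:+1/4608 t=3:−1/1296 t=4:+1/4608 = -7/20736
3j²(4 6 4; 0 0 0) = Δ·Π!·Σ² = 20/1287  (sign -1)
sum: t=0:+1/69120 = 1/69120
3j²(4 6 4; 4 -2 -2) = Δ·Π!·Σ² = 4/429  (sign +1)
combine: 4πI² = 1053·20/1287·4/429 = 240/1573
take √, sign -1: I = -0.11018851

-0.110189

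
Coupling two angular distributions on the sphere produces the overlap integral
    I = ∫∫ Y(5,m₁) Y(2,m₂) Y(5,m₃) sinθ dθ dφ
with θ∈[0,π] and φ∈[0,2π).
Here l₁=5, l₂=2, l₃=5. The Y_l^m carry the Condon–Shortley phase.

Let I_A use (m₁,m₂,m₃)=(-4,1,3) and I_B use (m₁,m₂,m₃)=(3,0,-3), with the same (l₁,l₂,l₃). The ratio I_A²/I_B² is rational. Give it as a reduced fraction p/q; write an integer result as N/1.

l's match ⇒ only the (l;m) 3-j factors differ between A and B.
A: triangle coeff Δ(5,2,5) = 1/38610; Σ_t [1,2]: t=1:−1/80640 t=2:+1/10080 = 1/11520; (3j)²=49/1430 [(5 2 5; -4 1 3)], sign=+1
B: triangle coeff Δ(5,2,5) = 1/38610; Σ_t [0,2]: t=0:+1/5760 t=1:−1/5040 t=2:+1/161280 = -1/53760; (3j)²=1/4290 [(5 2 5; 3 0 -3)], sign=-1
I_A²/I_B² = (49/1430)/(1/4290) = 147/1

147/1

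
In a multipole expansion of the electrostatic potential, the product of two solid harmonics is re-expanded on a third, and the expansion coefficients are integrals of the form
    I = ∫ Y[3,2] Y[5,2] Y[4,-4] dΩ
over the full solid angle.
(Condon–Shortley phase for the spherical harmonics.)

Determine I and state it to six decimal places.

m-sum 0 ✓  L=12 even ✓  2≤4≤8 ✓
Π(2lᵢ+1) = 7×11×9 = 693
triangle coeff Δ(3,5,4) = 1/180180
Σ_t [1,3]: t=1:−1/576 t=2:+1/144 t=3:−1/576 = 1/288
(3j)²=20/1001 [(3 5 4; 0 0 0)], sign=+1
Σ_t [1,1]: t=1:−1/8640 = -1/8640
(3j)²=14/1287 [(3 5 4; 2 2 -4)], sign=-1
⇒ 4πI² = 280/1859
I = (-1)√(280/1859/(4π)) = -0.10947990

-0.109480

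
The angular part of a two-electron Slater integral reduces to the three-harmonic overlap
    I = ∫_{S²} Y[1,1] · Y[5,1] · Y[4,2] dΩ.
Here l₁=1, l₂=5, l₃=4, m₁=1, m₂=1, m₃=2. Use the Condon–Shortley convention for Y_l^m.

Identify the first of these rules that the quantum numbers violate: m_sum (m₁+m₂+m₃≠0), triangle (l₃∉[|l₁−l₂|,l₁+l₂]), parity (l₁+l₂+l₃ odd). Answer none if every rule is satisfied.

m_sum

azimuthal sum: 1 + 1 + 2 = 4  ✗
4 ≤ 4 ≤ 6 (triangle on l)
L = 1 + 5 + 4 = 10 (even)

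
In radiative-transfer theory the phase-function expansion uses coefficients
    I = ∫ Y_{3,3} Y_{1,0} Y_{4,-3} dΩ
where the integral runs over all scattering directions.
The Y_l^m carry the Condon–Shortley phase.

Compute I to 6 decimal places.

-0.162868

Checks pass: Σm=0; 8 even; l₃=4∈[2,4].
(2·3+1)(2·1+1)(2·4+1) = 189
Δ: 0! 6! 2! / 9! → 1/252
sum: t=0:+1/36 = 1/36
3j²(3 1 4; 0 0 0) = Δ·Π!·Σ² = 4/63  (sign +1)
sum: t=0:+1/720 = 1/720
3j²(3 1 4; 3 0 -3) = Δ·Π!·Σ² = 1/36  (sign -1)
combine: 4πI² = 189·4/63·1/36 = 1/3
take √, sign -1: I = -0.16286750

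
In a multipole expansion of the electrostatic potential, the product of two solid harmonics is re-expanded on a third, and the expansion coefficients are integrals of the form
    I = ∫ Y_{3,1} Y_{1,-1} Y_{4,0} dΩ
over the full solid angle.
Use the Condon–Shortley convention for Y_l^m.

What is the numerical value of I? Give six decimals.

0.150786

Rules hold: Σm=0, L=8 even, 2≤4≤4.
N = 7·3·9 = 189
Δ = 0!·6!·2!/9! = 1/252
Racah Σ t=0..0: t=0:+1/36 = 1/36
⇒ 3j(3 1 4; 0 0 0)² = 4/63, sgn +1
Racah Σ t=0..0: t=0:+1/96 = 1/96
⇒ 3j(3 1 4; 1 -1 0)² = 1/42, sgn +1
4πI² = N·(3j₀)²·(3jₘ)² = 2/7
I = +1·√(0.285714/4π) = 0.15078601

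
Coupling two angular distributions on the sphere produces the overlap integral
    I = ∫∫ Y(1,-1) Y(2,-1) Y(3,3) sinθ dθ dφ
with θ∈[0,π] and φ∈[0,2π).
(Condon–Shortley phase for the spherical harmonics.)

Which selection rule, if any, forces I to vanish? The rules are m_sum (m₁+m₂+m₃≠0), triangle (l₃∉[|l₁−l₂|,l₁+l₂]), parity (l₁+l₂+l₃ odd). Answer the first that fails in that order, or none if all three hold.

m₁+m₂+m₃ = -1 − 1 + 3 = 1  ✗
triangle: |1−2|=1 ≤ l₃=3 ≤ 1+2=3
parity: l₁+l₂+l₃ = 6 is even

m_sum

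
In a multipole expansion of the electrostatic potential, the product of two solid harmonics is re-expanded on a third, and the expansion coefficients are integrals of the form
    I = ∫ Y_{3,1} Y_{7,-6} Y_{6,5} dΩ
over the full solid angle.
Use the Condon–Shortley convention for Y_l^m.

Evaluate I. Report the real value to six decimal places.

-0.034007

Rules hold: Σm=0, L=16 even, 4≤6≤10.
N = 7·15·13 = 1365
Δ = 4!·2!·10!/17! = 1/2042040
Racah Σ t=1..3: t=1:−1/207360 t=2:+1/57600 t=3:−1/207360 = 1/129600
⇒ 3j(3 7 6; 0 0 0)² = 168/12155, sgn +1
Racah Σ t=0..1: t=0:+1/17418240 t=1:−1/21772800 = 1/87091200
⇒ 3j(3 7 6; 1 -6 5)² = 11/14280, sgn -1
4πI² = N·(3j₀)²·(3jₘ)² = 21/1445
I = -1·√(0.0145329/4π) = -0.03400719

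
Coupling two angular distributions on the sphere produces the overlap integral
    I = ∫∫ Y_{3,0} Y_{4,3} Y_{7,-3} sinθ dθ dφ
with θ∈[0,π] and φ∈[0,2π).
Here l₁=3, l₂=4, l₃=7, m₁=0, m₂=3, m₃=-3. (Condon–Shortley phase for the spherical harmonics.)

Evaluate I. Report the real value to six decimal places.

Rules hold: Σm=0, L=14 even, 1≤7≤7.
N = 7·9·15 = 945
Δ = 0!·6!·8!/15! = 1/45045
Racah Σ t=0..0: t=0:+1/20736 = 1/20736
⇒ 3j(3 4 7; 0 0 0)² = 35/1287, sgn -1
Racah Σ t=0..0: t=0:+1/181440 = 1/181440
⇒ 3j(3 4 7; 0 3 -3)² = 32/3003, sgn +1
4πI² = N·(3j₀)²·(3jₘ)² = 5600/20449
I = -1·√(0.273852/4π) = -0.14762267

-0.147623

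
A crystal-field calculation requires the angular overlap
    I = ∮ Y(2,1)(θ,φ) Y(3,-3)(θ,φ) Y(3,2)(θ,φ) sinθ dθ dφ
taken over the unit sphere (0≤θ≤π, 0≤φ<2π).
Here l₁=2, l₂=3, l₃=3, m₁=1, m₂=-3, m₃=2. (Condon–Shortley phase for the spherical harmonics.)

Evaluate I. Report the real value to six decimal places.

m-sum 0 ✓  L=8 even ✓  1≤3≤5 ✓
Π(2lᵢ+1) = 5×7×7 = 245
triangle coeff Δ(2,3,3) = 1/3780
Σ_t [0,2]: t=0:+1/24 t=1:−1/4 t=2:+1/24 = -1/6
(3j)²=4/105 [(2 3 3; 0 0 0)], sign=+1
Σ_t [0,0]: t=0:+1/48 = 1/48
(3j)²=5/84 [(2 3 3; 1 -3 2)], sign=-1
⇒ 4πI² = 5/9
I = (-1)√(5/9/(4π)) = -0.21026104

-0.210261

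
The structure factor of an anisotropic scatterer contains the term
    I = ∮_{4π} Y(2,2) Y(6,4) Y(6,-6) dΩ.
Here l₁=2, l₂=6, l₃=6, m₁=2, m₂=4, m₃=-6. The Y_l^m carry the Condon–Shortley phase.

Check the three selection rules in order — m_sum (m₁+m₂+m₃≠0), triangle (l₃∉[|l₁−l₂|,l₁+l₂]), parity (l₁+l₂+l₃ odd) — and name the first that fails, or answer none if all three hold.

Σmᵢ = 0  ✓
l₃∈[|l₁−l₂|,l₁+l₂]=[4,8], have l₃=6  ✓
Σlᵢ = 14 ⇒ even  ✓

none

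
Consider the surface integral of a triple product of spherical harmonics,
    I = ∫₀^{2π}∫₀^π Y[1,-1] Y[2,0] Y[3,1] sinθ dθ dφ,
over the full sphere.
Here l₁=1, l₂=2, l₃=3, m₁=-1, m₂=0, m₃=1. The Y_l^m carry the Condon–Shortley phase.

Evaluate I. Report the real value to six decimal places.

Rules hold: Σm=0, L=6 even, 1≤3≤3.
N = 3·5·7 = 105
Δ = 0!·2!·4!/7! = 1/105
Racah Σ t=0..0: t=0:+1/4 = 1/4
⇒ 3j(1 2 3; 0 0 0)² = 3/35, sgn -1
Racah Σ t=0..0: t=0:+1/8 = 1/8
⇒ 3j(1 2 3; -1 0 1)² = 2/35, sgn +1
4πI² = N·(3j₀)²·(3jₘ)² = 18/35
I = -1·√(0.514286/4π) = -0.20230066

-0.202301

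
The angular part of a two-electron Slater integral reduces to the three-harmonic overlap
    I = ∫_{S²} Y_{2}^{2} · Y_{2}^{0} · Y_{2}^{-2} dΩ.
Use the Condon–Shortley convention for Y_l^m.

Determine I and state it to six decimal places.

-0.180224

Rules hold: Σm=0, L=6 even, 0≤2≤4.
N = 5·5·5 = 125
Δ = 2!·2!·2!/7! = 1/630
Racah Σ t=0..2: t=0:+1/8 t=1:−1/1 t=2:+1/8 = -3/4
⇒ 3j(2 2 2; 0 0 0)² = 2/35, sgn -1
Racah Σ t=0..0: t=0:+1/8 = 1/8
⇒ 3j(2 2 2; 2 0 -2)² = 2/35, sgn +1
4πI² = N·(3j₀)²·(3jₘ)² = 20/49
I = -1·√(0.408163/4π) = -0.18022375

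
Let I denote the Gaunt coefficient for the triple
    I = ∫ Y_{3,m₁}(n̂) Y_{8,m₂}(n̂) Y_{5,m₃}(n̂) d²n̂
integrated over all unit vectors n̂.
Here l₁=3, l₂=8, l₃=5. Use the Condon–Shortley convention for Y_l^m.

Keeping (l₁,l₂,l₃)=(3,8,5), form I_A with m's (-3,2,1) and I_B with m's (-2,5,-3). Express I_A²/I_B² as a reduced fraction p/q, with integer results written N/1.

70/1287

l's match ⇒ only the (l;m) 3-j factors differ between A and B.
A: triangle coeff Δ(3,8,5) = 1/136136; Σ_t [6,6]: t=6:+1/12441600 = 1/12441600; (3j)²=15/9724 [(3 8 5; -3 2 1)], sign=+1
B: triangle coeff Δ(3,8,5) = 1/136136; Σ_t [5,5]: t=5:−1/9676800 = -1/9676800; (3j)²=27/952 [(3 8 5; -2 5 -3)], sign=-1
I_A²/I_B² = (15/9724)/(27/952) = 70/1287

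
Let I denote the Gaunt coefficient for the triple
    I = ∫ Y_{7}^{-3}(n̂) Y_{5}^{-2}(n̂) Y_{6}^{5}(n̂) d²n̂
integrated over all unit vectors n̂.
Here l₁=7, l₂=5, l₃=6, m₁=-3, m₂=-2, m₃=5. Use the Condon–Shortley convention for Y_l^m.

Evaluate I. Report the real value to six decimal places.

Rules hold: Σm=0, L=18 even, 2≤6≤12.
N = 15·11·13 = 2145
Δ = 6!·8!·4!/19! = 1/174594420
Racah Σ t=1..5: t=1:−1/4147200 t=2:+1/207360 t=3:−1/82944 t=4:+1/207360 t=5:−1/4147200 = -1/345600
⇒ 3j(7 5 6; 0 0 0)² = 420/46189, sgn -1
Racah Σ t=2..3: t=2:+1/11612160 t=3:−1/4354560 = -1/6967296
⇒ 3j(7 5 6; -3 -2 5)² = 625/50388, sgn +1
4πI² = N·(3j₀)²·(3jₘ)² = 328125/1356277
I = -1·√(0.241931/4π) = -0.13875241

-0.138752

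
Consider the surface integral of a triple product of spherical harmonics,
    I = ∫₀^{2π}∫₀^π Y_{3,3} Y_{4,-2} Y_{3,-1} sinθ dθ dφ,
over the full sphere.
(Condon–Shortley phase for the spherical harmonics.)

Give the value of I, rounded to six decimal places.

m-sum 0 ✓  L=10 even ✓  1≤3≤7 ✓
Π(2lᵢ+1) = 7×9×7 = 441
triangle coeff Δ(3,4,3) = 1/34650
Σ_t [1,3]: t=1:−1/72 t=2:+1/16 t=3:−1/72 = 5/144
(3j)²=2/77 [(3 4 3; 0 0 0)], sign=-1
Σ_t [0,0]: t=0:+1/192 = 1/192
(3j)²=3/77 [(3 4 3; 3 -2 -1)], sign=+1
⇒ 4πI² = 54/121
I = (-1)√(54/121/(4π)) = -0.18845135

-0.188451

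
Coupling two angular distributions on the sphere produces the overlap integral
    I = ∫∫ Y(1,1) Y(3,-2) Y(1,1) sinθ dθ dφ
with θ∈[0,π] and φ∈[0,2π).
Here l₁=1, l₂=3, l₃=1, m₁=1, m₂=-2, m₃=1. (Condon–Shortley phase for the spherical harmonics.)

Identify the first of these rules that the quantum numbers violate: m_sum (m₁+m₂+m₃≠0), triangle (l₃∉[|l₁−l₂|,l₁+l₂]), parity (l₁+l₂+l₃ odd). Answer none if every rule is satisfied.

Σmᵢ = 0  ✓
l₃∈[|l₁−l₂|,l₁+l₂]=[2,4], have l₃=1  ✗
Σlᵢ = 5 ⇒ odd

triangle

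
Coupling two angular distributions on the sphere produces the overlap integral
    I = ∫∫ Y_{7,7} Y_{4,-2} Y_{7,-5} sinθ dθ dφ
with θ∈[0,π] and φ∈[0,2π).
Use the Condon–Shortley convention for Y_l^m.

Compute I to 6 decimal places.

m-sum 0 ✓  L=18 even ✓  3≤7≤11 ✓
Π(2lᵢ+1) = 15×9×15 = 2025
triangle coeff Δ(7,4,7) = 1/58198140
Σ_t [0,4]: t=0:+1/17418240 t=1:−1/622080 t=2:+1/230400 t=3:−1/622080 t=4:+1/17418240 = 1/806400
(3j)²=2268/230945 [(7 4 7; 0 0 0)], sign=-1
Σ_t [0,0]: t=0:+1/348364800 = 1/348364800
(3j)²=11/646 [(7 4 7; 7 -2 -5)], sign=+1
⇒ 4πI² = 459270/1356277
I = (-1)√(459270/1356277/(4π)) = -0.16415530

-0.164155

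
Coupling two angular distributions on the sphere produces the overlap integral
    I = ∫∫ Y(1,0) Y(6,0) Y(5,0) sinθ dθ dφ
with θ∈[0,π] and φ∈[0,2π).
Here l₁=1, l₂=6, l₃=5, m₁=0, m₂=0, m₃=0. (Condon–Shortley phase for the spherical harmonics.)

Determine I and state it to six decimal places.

0.245154

Checks pass: Σm=0; 12 even; l₃=5∈[5,7].
(2·1+1)(2·6+1)(2·5+1) = 429
Δ: 2! 0! 10! / 13! → 1/858
sum: t=1:−1/14400 = -1/14400
3j²(1 6 5; 0 0 0) = Δ·Π!·Σ² = 6/143  (sign +1)
(m-triple is (0,0,0) — same symbol as above.)
combine: 4πI² = 429·6/143·6/143 = 108/143
take √, sign +1: I = 0.24515397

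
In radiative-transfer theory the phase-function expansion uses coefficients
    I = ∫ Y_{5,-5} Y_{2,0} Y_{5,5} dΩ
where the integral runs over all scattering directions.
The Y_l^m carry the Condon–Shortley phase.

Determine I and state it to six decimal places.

0.242609

m-sum 0 ✓  L=12 even ✓  3≤5≤7 ✓
Π(2lᵢ+1) = 11×5×11 = 605
triangle coeff Δ(5,2,5) = 1/38610
Σ_t [0,2]: t=0:+1/2880 t=1:−1/576 t=2:+1/2880 = -1/960
(3j)²=10/429 [(5 2 5; 0 0 0)], sign=+1
Σ_t [2,2]: t=2:+1/161280 = 1/161280
(3j)²=15/286 [(5 2 5; -5 0 5)], sign=+1
⇒ 4πI² = 125/169
I = (+1)√(125/169/(4π)) = 0.24260890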